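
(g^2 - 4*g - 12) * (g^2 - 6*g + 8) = g^4 - 10*g^3 + 20*g^2 + 40*g - 96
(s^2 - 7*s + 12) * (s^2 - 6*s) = s^4 - 13*s^3 + 54*s^2 - 72*s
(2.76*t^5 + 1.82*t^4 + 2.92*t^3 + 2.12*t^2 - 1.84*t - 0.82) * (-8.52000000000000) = -23.5152*t^5 - 15.5064*t^4 - 24.8784*t^3 - 18.0624*t^2 + 15.6768*t + 6.9864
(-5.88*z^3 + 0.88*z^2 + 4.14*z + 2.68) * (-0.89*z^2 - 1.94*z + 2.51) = 5.2332*z^5 + 10.624*z^4 - 20.1506*z^3 - 8.208*z^2 + 5.1922*z + 6.7268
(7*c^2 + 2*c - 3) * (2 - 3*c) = -21*c^3 + 8*c^2 + 13*c - 6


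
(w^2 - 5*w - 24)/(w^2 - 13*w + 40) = (w + 3)/(w - 5)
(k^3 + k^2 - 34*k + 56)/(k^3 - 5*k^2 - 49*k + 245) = (k^2 - 6*k + 8)/(k^2 - 12*k + 35)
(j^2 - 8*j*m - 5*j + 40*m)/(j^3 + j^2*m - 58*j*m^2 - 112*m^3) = (j - 5)/(j^2 + 9*j*m + 14*m^2)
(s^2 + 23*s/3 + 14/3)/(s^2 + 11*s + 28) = (s + 2/3)/(s + 4)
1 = 1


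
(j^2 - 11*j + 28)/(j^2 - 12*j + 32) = (j - 7)/(j - 8)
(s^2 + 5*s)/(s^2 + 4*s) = (s + 5)/(s + 4)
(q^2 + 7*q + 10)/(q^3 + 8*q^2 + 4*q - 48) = (q^2 + 7*q + 10)/(q^3 + 8*q^2 + 4*q - 48)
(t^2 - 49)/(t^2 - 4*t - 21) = (t + 7)/(t + 3)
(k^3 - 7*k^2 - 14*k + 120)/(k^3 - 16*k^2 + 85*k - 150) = (k + 4)/(k - 5)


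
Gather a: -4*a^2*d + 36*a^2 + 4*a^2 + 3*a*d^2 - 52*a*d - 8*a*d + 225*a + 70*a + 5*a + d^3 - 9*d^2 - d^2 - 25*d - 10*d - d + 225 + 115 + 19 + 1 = a^2*(40 - 4*d) + a*(3*d^2 - 60*d + 300) + d^3 - 10*d^2 - 36*d + 360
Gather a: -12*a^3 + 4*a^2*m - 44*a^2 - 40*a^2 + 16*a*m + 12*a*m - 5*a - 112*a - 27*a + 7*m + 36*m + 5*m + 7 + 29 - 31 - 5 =-12*a^3 + a^2*(4*m - 84) + a*(28*m - 144) + 48*m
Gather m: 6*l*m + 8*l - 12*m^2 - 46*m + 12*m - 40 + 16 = 8*l - 12*m^2 + m*(6*l - 34) - 24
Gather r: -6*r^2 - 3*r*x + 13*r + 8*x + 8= -6*r^2 + r*(13 - 3*x) + 8*x + 8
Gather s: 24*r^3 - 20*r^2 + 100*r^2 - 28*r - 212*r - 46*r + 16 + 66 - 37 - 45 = 24*r^3 + 80*r^2 - 286*r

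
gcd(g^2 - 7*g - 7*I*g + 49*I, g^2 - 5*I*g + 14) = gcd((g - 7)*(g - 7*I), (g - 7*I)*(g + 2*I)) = g - 7*I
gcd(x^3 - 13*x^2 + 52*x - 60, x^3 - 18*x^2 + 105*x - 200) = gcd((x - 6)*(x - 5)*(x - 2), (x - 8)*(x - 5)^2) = x - 5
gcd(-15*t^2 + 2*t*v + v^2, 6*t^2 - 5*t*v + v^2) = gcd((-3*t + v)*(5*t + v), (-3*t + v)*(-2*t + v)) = 3*t - v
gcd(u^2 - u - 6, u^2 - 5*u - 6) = 1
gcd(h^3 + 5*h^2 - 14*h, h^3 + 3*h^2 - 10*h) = h^2 - 2*h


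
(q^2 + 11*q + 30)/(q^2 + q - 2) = (q^2 + 11*q + 30)/(q^2 + q - 2)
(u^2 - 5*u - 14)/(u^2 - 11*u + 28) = (u + 2)/(u - 4)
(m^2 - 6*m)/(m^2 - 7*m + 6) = m/(m - 1)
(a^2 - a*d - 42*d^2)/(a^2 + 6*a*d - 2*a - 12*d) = (a - 7*d)/(a - 2)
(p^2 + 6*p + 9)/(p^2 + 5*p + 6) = (p + 3)/(p + 2)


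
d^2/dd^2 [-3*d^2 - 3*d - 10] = -6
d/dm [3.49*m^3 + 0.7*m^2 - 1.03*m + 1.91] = 10.47*m^2 + 1.4*m - 1.03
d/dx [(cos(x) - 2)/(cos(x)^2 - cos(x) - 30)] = (cos(x)^2 - 4*cos(x) + 32)*sin(x)/(sin(x)^2 + cos(x) + 29)^2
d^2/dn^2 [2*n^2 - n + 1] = 4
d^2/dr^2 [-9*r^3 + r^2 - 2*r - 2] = 2 - 54*r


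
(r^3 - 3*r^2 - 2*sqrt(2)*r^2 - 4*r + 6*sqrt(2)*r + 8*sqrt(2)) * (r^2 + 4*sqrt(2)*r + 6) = r^5 - 3*r^4 + 2*sqrt(2)*r^4 - 14*r^3 - 6*sqrt(2)*r^3 - 20*sqrt(2)*r^2 + 30*r^2 + 40*r + 36*sqrt(2)*r + 48*sqrt(2)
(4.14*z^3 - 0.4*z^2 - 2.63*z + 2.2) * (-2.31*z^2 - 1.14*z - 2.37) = -9.5634*z^5 - 3.7956*z^4 - 3.2805*z^3 - 1.1358*z^2 + 3.7251*z - 5.214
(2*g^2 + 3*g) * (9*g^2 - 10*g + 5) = 18*g^4 + 7*g^3 - 20*g^2 + 15*g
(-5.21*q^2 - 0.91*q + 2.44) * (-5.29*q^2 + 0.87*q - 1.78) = 27.5609*q^4 + 0.2812*q^3 - 4.4255*q^2 + 3.7426*q - 4.3432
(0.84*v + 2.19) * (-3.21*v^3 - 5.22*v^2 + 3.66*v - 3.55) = -2.6964*v^4 - 11.4147*v^3 - 8.3574*v^2 + 5.0334*v - 7.7745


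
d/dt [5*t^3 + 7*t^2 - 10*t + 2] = 15*t^2 + 14*t - 10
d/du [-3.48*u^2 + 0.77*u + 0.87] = 0.77 - 6.96*u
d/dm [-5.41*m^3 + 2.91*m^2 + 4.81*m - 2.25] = -16.23*m^2 + 5.82*m + 4.81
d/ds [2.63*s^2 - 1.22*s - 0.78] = 5.26*s - 1.22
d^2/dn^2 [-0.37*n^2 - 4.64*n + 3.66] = -0.740000000000000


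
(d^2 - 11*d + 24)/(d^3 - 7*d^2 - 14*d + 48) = (d - 3)/(d^2 + d - 6)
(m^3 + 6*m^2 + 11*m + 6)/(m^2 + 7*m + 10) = (m^2 + 4*m + 3)/(m + 5)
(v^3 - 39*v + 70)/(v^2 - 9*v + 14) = (v^2 + 2*v - 35)/(v - 7)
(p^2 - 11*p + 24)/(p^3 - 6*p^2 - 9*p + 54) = (p - 8)/(p^2 - 3*p - 18)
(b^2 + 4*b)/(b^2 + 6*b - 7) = b*(b + 4)/(b^2 + 6*b - 7)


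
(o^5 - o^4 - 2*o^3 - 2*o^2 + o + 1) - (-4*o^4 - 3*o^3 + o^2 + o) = o^5 + 3*o^4 + o^3 - 3*o^2 + 1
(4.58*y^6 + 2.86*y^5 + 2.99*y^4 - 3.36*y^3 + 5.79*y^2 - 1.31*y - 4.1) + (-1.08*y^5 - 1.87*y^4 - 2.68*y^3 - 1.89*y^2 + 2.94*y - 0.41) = 4.58*y^6 + 1.78*y^5 + 1.12*y^4 - 6.04*y^3 + 3.9*y^2 + 1.63*y - 4.51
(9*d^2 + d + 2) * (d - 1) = 9*d^3 - 8*d^2 + d - 2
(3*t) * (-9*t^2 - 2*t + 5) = -27*t^3 - 6*t^2 + 15*t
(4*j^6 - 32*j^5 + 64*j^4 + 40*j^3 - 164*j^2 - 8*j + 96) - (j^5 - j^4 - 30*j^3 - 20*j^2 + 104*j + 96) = 4*j^6 - 33*j^5 + 65*j^4 + 70*j^3 - 144*j^2 - 112*j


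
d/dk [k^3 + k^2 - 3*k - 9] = 3*k^2 + 2*k - 3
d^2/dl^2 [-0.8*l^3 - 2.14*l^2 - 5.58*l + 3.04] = -4.8*l - 4.28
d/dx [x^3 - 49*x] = 3*x^2 - 49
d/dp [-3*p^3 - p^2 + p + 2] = -9*p^2 - 2*p + 1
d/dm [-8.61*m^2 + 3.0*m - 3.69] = 3.0 - 17.22*m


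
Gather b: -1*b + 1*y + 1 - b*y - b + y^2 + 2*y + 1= b*(-y - 2) + y^2 + 3*y + 2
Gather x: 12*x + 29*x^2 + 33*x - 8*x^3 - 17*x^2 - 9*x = -8*x^3 + 12*x^2 + 36*x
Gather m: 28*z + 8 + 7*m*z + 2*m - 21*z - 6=m*(7*z + 2) + 7*z + 2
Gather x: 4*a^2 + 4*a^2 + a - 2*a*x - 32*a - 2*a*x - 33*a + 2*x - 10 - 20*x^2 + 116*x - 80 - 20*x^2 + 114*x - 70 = 8*a^2 - 64*a - 40*x^2 + x*(232 - 4*a) - 160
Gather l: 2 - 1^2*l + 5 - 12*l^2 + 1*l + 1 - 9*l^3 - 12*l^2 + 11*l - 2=-9*l^3 - 24*l^2 + 11*l + 6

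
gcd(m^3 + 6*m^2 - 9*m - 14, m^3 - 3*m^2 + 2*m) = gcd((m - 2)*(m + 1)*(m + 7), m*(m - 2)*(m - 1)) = m - 2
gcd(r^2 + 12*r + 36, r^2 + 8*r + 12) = r + 6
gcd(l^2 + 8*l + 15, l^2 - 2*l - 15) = l + 3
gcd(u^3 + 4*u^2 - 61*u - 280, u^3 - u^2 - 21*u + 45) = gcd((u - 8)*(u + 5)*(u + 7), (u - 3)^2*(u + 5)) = u + 5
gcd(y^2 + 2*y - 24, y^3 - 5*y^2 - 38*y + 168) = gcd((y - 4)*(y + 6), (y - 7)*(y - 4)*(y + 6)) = y^2 + 2*y - 24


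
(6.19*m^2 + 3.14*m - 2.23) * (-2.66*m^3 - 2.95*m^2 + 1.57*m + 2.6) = -16.4654*m^5 - 26.6129*m^4 + 6.3871*m^3 + 27.6023*m^2 + 4.6629*m - 5.798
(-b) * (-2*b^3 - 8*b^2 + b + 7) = 2*b^4 + 8*b^3 - b^2 - 7*b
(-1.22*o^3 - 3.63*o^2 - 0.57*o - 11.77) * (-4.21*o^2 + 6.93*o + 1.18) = 5.1362*o^5 + 6.8277*o^4 - 24.1958*o^3 + 41.3182*o^2 - 82.2387*o - 13.8886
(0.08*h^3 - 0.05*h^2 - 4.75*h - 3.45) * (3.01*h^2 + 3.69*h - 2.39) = 0.2408*h^5 + 0.1447*h^4 - 14.6732*h^3 - 27.7925*h^2 - 1.378*h + 8.2455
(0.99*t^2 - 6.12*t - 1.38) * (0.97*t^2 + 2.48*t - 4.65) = 0.9603*t^4 - 3.4812*t^3 - 21.1197*t^2 + 25.0356*t + 6.417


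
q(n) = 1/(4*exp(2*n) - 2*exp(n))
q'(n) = (-8*exp(2*n) + 2*exp(n))/(4*exp(2*n) - 2*exp(n))^2 = (1 - 4*exp(n))*exp(-n)/(2*(2*exp(n) - 1)^2)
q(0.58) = 0.11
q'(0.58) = -0.26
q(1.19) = 0.03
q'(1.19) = -0.06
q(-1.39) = -4.00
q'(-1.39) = 0.03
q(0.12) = 0.35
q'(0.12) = -0.99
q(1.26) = 0.02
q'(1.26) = -0.05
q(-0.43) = 2.55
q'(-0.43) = -13.59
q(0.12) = 0.35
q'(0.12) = -0.99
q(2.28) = 0.00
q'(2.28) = -0.01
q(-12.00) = -81378.40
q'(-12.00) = 81377.40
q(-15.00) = -1634509.69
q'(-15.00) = 1634508.69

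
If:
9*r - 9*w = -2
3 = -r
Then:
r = -3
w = -25/9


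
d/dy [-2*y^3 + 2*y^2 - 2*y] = -6*y^2 + 4*y - 2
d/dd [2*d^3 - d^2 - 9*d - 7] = 6*d^2 - 2*d - 9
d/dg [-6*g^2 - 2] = -12*g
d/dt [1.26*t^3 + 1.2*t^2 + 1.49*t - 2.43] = 3.78*t^2 + 2.4*t + 1.49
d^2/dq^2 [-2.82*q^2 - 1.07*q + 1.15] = -5.64000000000000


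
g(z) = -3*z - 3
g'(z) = -3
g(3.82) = -14.46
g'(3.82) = -3.00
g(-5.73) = 14.19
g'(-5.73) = -3.00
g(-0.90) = -0.30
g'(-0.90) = -3.00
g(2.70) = -11.10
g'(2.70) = -3.00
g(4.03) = -15.09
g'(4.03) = -3.00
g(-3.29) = 6.87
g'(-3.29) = -3.00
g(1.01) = -6.03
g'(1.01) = -3.00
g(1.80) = -8.40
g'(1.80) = -3.00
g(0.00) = -3.00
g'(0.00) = -3.00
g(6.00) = -21.00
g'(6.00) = -3.00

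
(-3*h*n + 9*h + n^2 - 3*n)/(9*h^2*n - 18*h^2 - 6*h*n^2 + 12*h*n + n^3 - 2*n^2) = (3 - n)/(3*h*n - 6*h - n^2 + 2*n)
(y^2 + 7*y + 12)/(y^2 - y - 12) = (y + 4)/(y - 4)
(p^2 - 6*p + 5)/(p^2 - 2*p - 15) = (p - 1)/(p + 3)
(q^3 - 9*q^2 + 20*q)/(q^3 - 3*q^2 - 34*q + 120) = q/(q + 6)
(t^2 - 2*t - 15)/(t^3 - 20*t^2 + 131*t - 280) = (t + 3)/(t^2 - 15*t + 56)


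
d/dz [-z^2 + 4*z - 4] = 4 - 2*z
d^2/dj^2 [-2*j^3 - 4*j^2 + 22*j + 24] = -12*j - 8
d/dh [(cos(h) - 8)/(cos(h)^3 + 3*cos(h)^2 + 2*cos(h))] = (-93*cos(h) - 21*cos(2*h) + cos(3*h) - 53)*sin(h)/(2*(cos(h) + 1)^2*(cos(h) + 2)^2*cos(h)^2)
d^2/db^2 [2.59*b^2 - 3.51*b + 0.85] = 5.18000000000000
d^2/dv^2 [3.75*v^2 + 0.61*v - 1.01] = 7.50000000000000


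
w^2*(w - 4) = w^3 - 4*w^2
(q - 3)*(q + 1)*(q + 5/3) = q^3 - q^2/3 - 19*q/3 - 5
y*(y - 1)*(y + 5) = y^3 + 4*y^2 - 5*y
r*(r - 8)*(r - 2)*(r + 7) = r^4 - 3*r^3 - 54*r^2 + 112*r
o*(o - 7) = o^2 - 7*o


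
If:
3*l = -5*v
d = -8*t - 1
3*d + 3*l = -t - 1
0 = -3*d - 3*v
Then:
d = -1/9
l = -5/27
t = -1/9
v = 1/9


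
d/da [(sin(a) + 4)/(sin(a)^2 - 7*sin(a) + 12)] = (-8*sin(a) + cos(a)^2 + 39)*cos(a)/(sin(a)^2 - 7*sin(a) + 12)^2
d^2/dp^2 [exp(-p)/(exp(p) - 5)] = ((exp(p) - 5)^2 + (exp(p) - 5)*exp(p) + 2*exp(2*p))*exp(-p)/(exp(p) - 5)^3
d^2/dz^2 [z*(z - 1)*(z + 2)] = 6*z + 2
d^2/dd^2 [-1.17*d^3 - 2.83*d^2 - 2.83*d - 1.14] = -7.02*d - 5.66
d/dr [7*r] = 7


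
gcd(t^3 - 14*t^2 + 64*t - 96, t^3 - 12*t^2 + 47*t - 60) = t - 4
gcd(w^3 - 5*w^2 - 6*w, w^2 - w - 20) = 1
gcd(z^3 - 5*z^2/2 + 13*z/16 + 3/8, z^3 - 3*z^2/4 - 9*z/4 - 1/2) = z^2 - 7*z/4 - 1/2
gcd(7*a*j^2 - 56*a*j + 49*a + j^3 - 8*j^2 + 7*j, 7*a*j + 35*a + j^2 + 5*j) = 7*a + j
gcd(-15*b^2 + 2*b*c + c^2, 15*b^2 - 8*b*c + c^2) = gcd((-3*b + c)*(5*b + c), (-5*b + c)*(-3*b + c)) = 3*b - c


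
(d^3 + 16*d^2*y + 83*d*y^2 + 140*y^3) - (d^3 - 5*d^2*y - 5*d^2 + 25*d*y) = 21*d^2*y + 5*d^2 + 83*d*y^2 - 25*d*y + 140*y^3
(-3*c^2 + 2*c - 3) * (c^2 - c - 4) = -3*c^4 + 5*c^3 + 7*c^2 - 5*c + 12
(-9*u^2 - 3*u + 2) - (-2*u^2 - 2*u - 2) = -7*u^2 - u + 4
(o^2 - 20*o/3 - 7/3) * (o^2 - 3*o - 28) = o^4 - 29*o^3/3 - 31*o^2/3 + 581*o/3 + 196/3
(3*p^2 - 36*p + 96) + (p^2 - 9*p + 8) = 4*p^2 - 45*p + 104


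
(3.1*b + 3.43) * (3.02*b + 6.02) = 9.362*b^2 + 29.0206*b + 20.6486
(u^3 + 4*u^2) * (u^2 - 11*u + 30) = u^5 - 7*u^4 - 14*u^3 + 120*u^2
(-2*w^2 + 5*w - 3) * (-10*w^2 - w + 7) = 20*w^4 - 48*w^3 + 11*w^2 + 38*w - 21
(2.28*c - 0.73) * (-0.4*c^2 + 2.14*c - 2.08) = -0.912*c^3 + 5.1712*c^2 - 6.3046*c + 1.5184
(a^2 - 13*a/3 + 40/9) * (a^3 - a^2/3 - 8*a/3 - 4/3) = a^5 - 14*a^4/3 + 29*a^3/9 + 236*a^2/27 - 164*a/27 - 160/27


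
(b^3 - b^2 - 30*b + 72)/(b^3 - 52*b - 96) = (b^2 - 7*b + 12)/(b^2 - 6*b - 16)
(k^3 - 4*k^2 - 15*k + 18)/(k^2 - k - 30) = (k^2 + 2*k - 3)/(k + 5)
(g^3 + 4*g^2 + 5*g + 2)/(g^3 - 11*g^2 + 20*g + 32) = (g^2 + 3*g + 2)/(g^2 - 12*g + 32)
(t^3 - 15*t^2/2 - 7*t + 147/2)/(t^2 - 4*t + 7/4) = 2*(t^2 - 4*t - 21)/(2*t - 1)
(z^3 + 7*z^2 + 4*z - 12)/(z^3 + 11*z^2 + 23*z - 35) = (z^2 + 8*z + 12)/(z^2 + 12*z + 35)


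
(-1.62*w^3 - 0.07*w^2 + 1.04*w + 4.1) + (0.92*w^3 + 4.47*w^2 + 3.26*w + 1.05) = -0.7*w^3 + 4.4*w^2 + 4.3*w + 5.15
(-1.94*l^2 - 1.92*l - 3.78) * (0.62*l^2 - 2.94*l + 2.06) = -1.2028*l^4 + 4.5132*l^3 - 0.6952*l^2 + 7.158*l - 7.7868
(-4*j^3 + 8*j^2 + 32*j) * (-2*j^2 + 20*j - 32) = 8*j^5 - 96*j^4 + 224*j^3 + 384*j^2 - 1024*j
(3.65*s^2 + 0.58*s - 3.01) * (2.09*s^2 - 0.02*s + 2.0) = 7.6285*s^4 + 1.1392*s^3 + 0.997500000000001*s^2 + 1.2202*s - 6.02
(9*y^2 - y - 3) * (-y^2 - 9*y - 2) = -9*y^4 - 80*y^3 - 6*y^2 + 29*y + 6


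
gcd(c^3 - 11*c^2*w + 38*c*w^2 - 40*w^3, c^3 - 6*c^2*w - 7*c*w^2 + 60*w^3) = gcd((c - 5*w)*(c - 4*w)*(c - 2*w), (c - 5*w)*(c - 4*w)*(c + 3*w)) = c^2 - 9*c*w + 20*w^2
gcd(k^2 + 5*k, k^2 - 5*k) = k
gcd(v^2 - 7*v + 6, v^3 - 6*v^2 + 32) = 1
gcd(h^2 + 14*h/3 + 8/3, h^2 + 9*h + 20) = h + 4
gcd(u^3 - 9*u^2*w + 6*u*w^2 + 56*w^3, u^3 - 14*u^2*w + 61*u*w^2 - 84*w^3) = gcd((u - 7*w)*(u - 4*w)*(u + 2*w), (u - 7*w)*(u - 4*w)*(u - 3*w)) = u^2 - 11*u*w + 28*w^2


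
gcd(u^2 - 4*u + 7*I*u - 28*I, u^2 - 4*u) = u - 4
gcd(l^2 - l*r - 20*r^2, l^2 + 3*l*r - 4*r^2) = l + 4*r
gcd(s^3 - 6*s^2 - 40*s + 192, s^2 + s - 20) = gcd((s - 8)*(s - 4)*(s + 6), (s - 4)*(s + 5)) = s - 4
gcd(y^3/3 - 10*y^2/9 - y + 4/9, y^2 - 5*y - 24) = 1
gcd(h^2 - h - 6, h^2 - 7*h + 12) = h - 3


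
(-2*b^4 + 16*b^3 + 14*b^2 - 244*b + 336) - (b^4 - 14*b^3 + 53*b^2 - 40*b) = -3*b^4 + 30*b^3 - 39*b^2 - 204*b + 336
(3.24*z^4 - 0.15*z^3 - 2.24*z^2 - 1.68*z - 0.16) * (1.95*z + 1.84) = 6.318*z^5 + 5.6691*z^4 - 4.644*z^3 - 7.3976*z^2 - 3.4032*z - 0.2944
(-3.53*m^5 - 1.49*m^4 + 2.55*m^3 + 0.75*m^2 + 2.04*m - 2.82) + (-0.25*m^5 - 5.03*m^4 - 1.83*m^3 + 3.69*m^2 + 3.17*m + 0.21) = -3.78*m^5 - 6.52*m^4 + 0.72*m^3 + 4.44*m^2 + 5.21*m - 2.61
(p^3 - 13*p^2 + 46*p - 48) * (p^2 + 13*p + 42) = p^5 - 81*p^3 + 4*p^2 + 1308*p - 2016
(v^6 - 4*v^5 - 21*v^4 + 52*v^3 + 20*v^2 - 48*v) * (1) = v^6 - 4*v^5 - 21*v^4 + 52*v^3 + 20*v^2 - 48*v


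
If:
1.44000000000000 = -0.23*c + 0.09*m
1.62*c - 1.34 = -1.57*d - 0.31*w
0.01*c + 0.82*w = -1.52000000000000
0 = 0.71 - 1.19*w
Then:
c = -200.92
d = 208.06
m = -497.47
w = 0.60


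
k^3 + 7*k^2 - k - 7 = (k - 1)*(k + 1)*(k + 7)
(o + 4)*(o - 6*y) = o^2 - 6*o*y + 4*o - 24*y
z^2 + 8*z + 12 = (z + 2)*(z + 6)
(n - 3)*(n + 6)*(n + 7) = n^3 + 10*n^2 + 3*n - 126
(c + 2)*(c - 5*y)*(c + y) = c^3 - 4*c^2*y + 2*c^2 - 5*c*y^2 - 8*c*y - 10*y^2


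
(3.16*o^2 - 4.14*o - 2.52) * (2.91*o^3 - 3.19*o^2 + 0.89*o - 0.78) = 9.1956*o^5 - 22.1278*o^4 + 8.6858*o^3 + 1.8894*o^2 + 0.9864*o + 1.9656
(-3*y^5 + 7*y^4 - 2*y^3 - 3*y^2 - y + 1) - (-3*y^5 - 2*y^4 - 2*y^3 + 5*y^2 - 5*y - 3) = 9*y^4 - 8*y^2 + 4*y + 4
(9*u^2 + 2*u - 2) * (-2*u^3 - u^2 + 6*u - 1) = -18*u^5 - 13*u^4 + 56*u^3 + 5*u^2 - 14*u + 2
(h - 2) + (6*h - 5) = 7*h - 7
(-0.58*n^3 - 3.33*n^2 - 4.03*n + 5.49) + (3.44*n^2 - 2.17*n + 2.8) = -0.58*n^3 + 0.11*n^2 - 6.2*n + 8.29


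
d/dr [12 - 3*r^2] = -6*r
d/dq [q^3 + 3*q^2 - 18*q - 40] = 3*q^2 + 6*q - 18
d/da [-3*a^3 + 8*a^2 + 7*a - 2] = -9*a^2 + 16*a + 7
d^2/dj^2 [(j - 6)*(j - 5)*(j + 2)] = 6*j - 18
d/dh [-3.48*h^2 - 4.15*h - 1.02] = -6.96*h - 4.15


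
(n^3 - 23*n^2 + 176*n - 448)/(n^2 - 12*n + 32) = (n^2 - 15*n + 56)/(n - 4)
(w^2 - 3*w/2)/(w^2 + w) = (w - 3/2)/(w + 1)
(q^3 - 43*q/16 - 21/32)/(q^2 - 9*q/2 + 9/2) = (32*q^3 - 86*q - 21)/(16*(2*q^2 - 9*q + 9))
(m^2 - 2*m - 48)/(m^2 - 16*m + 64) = (m + 6)/(m - 8)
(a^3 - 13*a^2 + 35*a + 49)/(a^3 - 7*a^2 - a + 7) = (a - 7)/(a - 1)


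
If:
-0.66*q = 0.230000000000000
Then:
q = -0.35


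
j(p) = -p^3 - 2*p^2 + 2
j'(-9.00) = -207.00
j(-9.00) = 569.00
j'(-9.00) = -207.00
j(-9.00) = 569.00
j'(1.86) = -17.82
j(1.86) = -11.35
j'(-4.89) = -52.18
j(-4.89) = 71.11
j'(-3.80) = -28.12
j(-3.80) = 27.99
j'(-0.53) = 1.28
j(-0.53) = 1.59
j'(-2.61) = -10.00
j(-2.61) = 6.16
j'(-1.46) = -0.55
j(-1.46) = 0.85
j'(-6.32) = -94.55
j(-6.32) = 174.55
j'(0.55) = -3.11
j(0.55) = 1.23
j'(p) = -3*p^2 - 4*p = p*(-3*p - 4)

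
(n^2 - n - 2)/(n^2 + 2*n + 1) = (n - 2)/(n + 1)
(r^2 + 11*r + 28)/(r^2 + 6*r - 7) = (r + 4)/(r - 1)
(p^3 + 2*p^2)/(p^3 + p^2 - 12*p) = p*(p + 2)/(p^2 + p - 12)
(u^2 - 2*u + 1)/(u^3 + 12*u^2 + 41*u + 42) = (u^2 - 2*u + 1)/(u^3 + 12*u^2 + 41*u + 42)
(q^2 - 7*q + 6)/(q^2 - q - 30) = (q - 1)/(q + 5)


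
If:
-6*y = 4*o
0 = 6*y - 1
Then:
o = -1/4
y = 1/6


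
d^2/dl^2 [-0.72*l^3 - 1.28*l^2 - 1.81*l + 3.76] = -4.32*l - 2.56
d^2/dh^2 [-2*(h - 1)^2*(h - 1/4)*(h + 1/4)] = -24*h^2 + 24*h - 15/4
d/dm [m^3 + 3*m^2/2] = 3*m*(m + 1)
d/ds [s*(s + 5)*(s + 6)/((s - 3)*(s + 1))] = (s^4 - 4*s^3 - 61*s^2 - 66*s - 90)/(s^4 - 4*s^3 - 2*s^2 + 12*s + 9)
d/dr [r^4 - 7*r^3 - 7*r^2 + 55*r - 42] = 4*r^3 - 21*r^2 - 14*r + 55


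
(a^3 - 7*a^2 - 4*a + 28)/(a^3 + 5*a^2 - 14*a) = (a^2 - 5*a - 14)/(a*(a + 7))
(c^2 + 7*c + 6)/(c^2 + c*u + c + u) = (c + 6)/(c + u)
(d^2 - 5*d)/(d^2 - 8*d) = (d - 5)/(d - 8)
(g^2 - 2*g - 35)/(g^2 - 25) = (g - 7)/(g - 5)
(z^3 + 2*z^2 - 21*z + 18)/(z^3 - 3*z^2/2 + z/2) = 2*(z^2 + 3*z - 18)/(z*(2*z - 1))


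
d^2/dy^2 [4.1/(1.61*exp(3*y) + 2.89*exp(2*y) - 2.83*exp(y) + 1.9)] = ((-59.409*exp(2*y) - 47.396*exp(y) + 11.603)*(1.61*exp(3*y) + 2.89*exp(2*y) - 2.83*exp(y) + 1.9) + 4.1*(4.83*exp(2*y) + 5.78*exp(y) - 2.83)*(9.66*exp(2*y) + 11.56*exp(y) - 5.66)*exp(y))*exp(y)/(1.61*exp(3*y) + 2.89*exp(2*y) - 2.83*exp(y) + 1.9)^3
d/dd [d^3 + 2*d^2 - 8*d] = 3*d^2 + 4*d - 8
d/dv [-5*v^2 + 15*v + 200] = 15 - 10*v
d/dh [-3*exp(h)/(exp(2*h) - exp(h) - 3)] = 3*exp(3*h)/(-exp(2*h) + exp(h) + 3)^2 + 9*exp(h)/(-exp(2*h) + exp(h) + 3)^2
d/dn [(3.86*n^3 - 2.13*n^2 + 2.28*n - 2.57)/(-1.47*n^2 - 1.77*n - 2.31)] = (-5.6742*n^4 - 13.6644*n^3 - 19.6281*n^2 + 2.2848*n - 9.8157)/(2.1609*n^4 + 5.2038*n^3 + 9.9243*n^2 + 8.1774*n + 5.3361)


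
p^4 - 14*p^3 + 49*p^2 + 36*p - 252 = (p - 7)*(p - 6)*(p - 3)*(p + 2)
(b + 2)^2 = b^2 + 4*b + 4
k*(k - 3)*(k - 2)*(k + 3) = k^4 - 2*k^3 - 9*k^2 + 18*k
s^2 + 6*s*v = s*(s + 6*v)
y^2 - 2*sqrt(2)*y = y*(y - 2*sqrt(2))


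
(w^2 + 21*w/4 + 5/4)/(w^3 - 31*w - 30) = (w + 1/4)/(w^2 - 5*w - 6)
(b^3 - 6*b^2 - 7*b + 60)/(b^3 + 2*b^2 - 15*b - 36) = (b - 5)/(b + 3)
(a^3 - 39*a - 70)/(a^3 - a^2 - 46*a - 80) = (a - 7)/(a - 8)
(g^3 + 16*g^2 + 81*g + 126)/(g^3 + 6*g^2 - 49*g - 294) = (g + 3)/(g - 7)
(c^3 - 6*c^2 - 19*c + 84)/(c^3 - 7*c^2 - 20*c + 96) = (c - 7)/(c - 8)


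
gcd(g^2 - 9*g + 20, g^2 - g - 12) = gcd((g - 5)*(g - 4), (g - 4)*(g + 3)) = g - 4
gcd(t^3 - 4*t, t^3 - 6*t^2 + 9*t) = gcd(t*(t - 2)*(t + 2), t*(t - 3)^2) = t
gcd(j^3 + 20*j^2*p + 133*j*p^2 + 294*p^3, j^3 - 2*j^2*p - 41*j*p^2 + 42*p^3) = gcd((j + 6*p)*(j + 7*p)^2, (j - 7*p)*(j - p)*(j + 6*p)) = j + 6*p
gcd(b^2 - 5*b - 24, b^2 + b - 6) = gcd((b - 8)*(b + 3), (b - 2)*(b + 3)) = b + 3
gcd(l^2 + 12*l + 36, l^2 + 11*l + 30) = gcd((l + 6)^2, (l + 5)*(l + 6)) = l + 6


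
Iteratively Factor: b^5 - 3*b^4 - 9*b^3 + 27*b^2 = (b)*(b^4 - 3*b^3 - 9*b^2 + 27*b) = b*(b - 3)*(b^3 - 9*b) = b*(b - 3)*(b + 3)*(b^2 - 3*b) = b^2*(b - 3)*(b + 3)*(b - 3)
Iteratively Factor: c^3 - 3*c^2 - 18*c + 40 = (c - 5)*(c^2 + 2*c - 8) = (c - 5)*(c + 4)*(c - 2)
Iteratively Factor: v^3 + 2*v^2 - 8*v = (v + 4)*(v^2 - 2*v) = (v - 2)*(v + 4)*(v)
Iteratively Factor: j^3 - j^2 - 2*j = (j)*(j^2 - j - 2) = j*(j - 2)*(j + 1)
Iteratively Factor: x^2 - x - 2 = (x - 2)*(x + 1)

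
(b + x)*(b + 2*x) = b^2 + 3*b*x + 2*x^2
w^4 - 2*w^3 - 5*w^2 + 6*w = w*(w - 3)*(w - 1)*(w + 2)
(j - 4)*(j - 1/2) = j^2 - 9*j/2 + 2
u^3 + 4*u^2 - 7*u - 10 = (u - 2)*(u + 1)*(u + 5)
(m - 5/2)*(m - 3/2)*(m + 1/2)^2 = m^4 - 3*m^3 + 11*m/4 + 15/16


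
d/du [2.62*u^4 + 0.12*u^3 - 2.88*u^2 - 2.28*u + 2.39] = 10.48*u^3 + 0.36*u^2 - 5.76*u - 2.28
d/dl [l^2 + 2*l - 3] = 2*l + 2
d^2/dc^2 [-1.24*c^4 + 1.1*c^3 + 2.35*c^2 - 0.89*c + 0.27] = -14.88*c^2 + 6.6*c + 4.7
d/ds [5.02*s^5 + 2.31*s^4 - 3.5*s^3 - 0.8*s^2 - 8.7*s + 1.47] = 25.1*s^4 + 9.24*s^3 - 10.5*s^2 - 1.6*s - 8.7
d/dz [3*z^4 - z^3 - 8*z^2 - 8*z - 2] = 12*z^3 - 3*z^2 - 16*z - 8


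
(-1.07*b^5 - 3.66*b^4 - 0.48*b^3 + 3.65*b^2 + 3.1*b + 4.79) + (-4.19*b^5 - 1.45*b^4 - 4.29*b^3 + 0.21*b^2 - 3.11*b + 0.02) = -5.26*b^5 - 5.11*b^4 - 4.77*b^3 + 3.86*b^2 - 0.00999999999999979*b + 4.81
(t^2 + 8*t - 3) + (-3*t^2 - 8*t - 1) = -2*t^2 - 4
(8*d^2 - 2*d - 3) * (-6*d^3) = -48*d^5 + 12*d^4 + 18*d^3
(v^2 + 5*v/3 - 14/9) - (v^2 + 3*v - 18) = 148/9 - 4*v/3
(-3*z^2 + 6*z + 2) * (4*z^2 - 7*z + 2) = -12*z^4 + 45*z^3 - 40*z^2 - 2*z + 4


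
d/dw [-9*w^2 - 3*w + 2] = -18*w - 3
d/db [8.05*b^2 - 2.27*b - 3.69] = 16.1*b - 2.27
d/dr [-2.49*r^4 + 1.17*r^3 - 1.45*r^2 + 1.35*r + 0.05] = -9.96*r^3 + 3.51*r^2 - 2.9*r + 1.35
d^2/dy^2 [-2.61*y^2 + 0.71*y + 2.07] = -5.22000000000000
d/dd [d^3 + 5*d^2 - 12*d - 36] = 3*d^2 + 10*d - 12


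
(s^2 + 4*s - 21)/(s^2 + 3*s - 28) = (s - 3)/(s - 4)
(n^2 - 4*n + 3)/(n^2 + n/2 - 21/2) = 2*(n - 1)/(2*n + 7)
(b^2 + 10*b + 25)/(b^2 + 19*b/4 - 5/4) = 4*(b + 5)/(4*b - 1)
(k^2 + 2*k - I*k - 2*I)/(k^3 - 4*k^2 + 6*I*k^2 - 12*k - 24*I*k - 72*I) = (k - I)/(k^2 + 6*k*(-1 + I) - 36*I)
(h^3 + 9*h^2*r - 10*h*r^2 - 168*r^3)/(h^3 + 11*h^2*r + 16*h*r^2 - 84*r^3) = (-h + 4*r)/(-h + 2*r)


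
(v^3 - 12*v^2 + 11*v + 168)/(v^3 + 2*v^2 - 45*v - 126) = (v - 8)/(v + 6)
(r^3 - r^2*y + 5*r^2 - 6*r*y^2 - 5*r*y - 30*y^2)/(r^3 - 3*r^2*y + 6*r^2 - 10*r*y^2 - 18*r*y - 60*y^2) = (-r^2 + 3*r*y - 5*r + 15*y)/(-r^2 + 5*r*y - 6*r + 30*y)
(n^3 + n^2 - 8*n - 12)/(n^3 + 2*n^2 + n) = (n^3 + n^2 - 8*n - 12)/(n*(n^2 + 2*n + 1))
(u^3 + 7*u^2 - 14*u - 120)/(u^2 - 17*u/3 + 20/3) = 3*(u^2 + 11*u + 30)/(3*u - 5)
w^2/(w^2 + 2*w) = w/(w + 2)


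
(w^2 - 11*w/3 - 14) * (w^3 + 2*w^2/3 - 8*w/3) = w^5 - 3*w^4 - 172*w^3/9 + 4*w^2/9 + 112*w/3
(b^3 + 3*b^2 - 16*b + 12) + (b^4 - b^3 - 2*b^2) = b^4 + b^2 - 16*b + 12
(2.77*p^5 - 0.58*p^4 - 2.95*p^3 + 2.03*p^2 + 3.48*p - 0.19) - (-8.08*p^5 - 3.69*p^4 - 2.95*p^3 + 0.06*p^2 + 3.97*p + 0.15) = 10.85*p^5 + 3.11*p^4 + 1.97*p^2 - 0.49*p - 0.34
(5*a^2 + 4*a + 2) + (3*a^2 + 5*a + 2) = 8*a^2 + 9*a + 4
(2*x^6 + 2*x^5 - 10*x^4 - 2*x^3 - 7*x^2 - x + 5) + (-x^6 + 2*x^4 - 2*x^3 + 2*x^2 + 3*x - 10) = x^6 + 2*x^5 - 8*x^4 - 4*x^3 - 5*x^2 + 2*x - 5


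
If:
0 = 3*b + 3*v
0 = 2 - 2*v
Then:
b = -1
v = 1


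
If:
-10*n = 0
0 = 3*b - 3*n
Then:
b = 0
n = 0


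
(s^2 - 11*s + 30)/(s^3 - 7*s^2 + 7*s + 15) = (s - 6)/(s^2 - 2*s - 3)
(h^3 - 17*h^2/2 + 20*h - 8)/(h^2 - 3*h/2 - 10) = (2*h^2 - 9*h + 4)/(2*h + 5)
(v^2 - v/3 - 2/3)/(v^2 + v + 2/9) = 3*(v - 1)/(3*v + 1)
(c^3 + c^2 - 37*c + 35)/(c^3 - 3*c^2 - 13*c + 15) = (c + 7)/(c + 3)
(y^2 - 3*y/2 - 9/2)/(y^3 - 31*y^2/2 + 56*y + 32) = (2*y^2 - 3*y - 9)/(2*y^3 - 31*y^2 + 112*y + 64)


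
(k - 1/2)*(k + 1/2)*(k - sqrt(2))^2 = k^4 - 2*sqrt(2)*k^3 + 7*k^2/4 + sqrt(2)*k/2 - 1/2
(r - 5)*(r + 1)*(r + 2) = r^3 - 2*r^2 - 13*r - 10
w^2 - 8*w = w*(w - 8)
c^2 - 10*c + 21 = (c - 7)*(c - 3)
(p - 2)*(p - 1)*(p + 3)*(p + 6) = p^4 + 6*p^3 - 7*p^2 - 36*p + 36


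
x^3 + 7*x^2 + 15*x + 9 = (x + 1)*(x + 3)^2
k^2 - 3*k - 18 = (k - 6)*(k + 3)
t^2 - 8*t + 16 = (t - 4)^2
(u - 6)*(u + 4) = u^2 - 2*u - 24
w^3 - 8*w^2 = w^2*(w - 8)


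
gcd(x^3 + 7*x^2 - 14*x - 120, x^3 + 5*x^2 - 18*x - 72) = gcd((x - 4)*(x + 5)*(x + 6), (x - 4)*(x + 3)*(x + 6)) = x^2 + 2*x - 24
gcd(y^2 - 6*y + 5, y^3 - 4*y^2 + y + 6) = 1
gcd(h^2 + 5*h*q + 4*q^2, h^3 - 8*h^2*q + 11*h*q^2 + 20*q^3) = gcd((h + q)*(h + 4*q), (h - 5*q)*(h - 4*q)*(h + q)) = h + q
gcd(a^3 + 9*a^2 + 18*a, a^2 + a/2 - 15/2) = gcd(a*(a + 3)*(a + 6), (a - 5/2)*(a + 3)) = a + 3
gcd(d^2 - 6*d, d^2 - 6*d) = d^2 - 6*d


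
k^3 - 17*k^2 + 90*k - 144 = (k - 8)*(k - 6)*(k - 3)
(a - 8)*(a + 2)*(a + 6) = a^3 - 52*a - 96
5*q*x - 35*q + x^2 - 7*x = (5*q + x)*(x - 7)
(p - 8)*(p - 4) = p^2 - 12*p + 32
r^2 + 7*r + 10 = (r + 2)*(r + 5)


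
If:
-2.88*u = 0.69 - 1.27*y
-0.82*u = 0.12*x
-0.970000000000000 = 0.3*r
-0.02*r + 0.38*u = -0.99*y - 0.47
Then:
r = -3.23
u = -0.41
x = 2.79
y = -0.38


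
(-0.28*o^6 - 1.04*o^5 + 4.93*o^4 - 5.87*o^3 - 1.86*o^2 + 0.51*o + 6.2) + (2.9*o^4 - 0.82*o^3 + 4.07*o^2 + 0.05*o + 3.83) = -0.28*o^6 - 1.04*o^5 + 7.83*o^4 - 6.69*o^3 + 2.21*o^2 + 0.56*o + 10.03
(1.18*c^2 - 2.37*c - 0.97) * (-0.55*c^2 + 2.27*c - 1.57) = -0.649*c^4 + 3.9821*c^3 - 6.699*c^2 + 1.519*c + 1.5229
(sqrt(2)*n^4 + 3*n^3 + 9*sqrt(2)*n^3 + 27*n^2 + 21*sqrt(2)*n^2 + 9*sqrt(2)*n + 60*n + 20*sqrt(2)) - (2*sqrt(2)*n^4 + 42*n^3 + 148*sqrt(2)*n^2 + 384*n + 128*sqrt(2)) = -sqrt(2)*n^4 - 39*n^3 + 9*sqrt(2)*n^3 - 127*sqrt(2)*n^2 + 27*n^2 - 324*n + 9*sqrt(2)*n - 108*sqrt(2)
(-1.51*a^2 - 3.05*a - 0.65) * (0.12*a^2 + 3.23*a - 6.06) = -0.1812*a^4 - 5.2433*a^3 - 0.7789*a^2 + 16.3835*a + 3.939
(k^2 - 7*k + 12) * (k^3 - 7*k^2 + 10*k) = k^5 - 14*k^4 + 71*k^3 - 154*k^2 + 120*k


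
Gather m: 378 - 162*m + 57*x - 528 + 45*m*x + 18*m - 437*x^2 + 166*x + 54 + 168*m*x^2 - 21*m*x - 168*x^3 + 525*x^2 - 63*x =m*(168*x^2 + 24*x - 144) - 168*x^3 + 88*x^2 + 160*x - 96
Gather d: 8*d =8*d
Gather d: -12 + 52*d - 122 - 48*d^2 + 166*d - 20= -48*d^2 + 218*d - 154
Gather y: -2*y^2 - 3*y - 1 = -2*y^2 - 3*y - 1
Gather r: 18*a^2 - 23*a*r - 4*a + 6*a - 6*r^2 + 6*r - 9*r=18*a^2 + 2*a - 6*r^2 + r*(-23*a - 3)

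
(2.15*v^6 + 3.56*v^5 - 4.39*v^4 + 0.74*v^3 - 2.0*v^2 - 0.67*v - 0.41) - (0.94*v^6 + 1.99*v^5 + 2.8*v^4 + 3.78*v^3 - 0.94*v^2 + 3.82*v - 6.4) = 1.21*v^6 + 1.57*v^5 - 7.19*v^4 - 3.04*v^3 - 1.06*v^2 - 4.49*v + 5.99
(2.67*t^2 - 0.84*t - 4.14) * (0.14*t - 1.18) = 0.3738*t^3 - 3.2682*t^2 + 0.4116*t + 4.8852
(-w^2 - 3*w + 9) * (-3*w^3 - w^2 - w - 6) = 3*w^5 + 10*w^4 - 23*w^3 + 9*w - 54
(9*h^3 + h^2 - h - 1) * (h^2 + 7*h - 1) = 9*h^5 + 64*h^4 - 3*h^3 - 9*h^2 - 6*h + 1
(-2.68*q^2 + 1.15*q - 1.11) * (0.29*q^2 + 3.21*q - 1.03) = -0.7772*q^4 - 8.2693*q^3 + 6.13*q^2 - 4.7476*q + 1.1433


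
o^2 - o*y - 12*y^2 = (o - 4*y)*(o + 3*y)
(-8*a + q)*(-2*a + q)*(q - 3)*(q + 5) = 16*a^2*q^2 + 32*a^2*q - 240*a^2 - 10*a*q^3 - 20*a*q^2 + 150*a*q + q^4 + 2*q^3 - 15*q^2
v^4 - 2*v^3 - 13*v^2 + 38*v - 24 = (v - 3)*(v - 2)*(v - 1)*(v + 4)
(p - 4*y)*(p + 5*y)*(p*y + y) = p^3*y + p^2*y^2 + p^2*y - 20*p*y^3 + p*y^2 - 20*y^3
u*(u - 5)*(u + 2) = u^3 - 3*u^2 - 10*u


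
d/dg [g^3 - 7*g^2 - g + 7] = 3*g^2 - 14*g - 1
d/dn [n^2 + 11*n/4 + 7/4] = 2*n + 11/4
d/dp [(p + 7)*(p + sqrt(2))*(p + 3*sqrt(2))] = 3*p^2 + 8*sqrt(2)*p + 14*p + 6 + 28*sqrt(2)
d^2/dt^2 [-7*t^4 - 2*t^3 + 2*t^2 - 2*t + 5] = -84*t^2 - 12*t + 4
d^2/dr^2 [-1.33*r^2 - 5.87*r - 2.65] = -2.66000000000000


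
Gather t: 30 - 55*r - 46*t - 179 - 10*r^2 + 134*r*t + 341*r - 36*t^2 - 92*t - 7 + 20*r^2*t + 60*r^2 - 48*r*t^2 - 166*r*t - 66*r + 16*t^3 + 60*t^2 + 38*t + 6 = 50*r^2 + 220*r + 16*t^3 + t^2*(24 - 48*r) + t*(20*r^2 - 32*r - 100) - 150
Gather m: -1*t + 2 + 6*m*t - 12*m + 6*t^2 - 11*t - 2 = m*(6*t - 12) + 6*t^2 - 12*t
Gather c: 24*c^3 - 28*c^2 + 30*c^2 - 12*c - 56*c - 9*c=24*c^3 + 2*c^2 - 77*c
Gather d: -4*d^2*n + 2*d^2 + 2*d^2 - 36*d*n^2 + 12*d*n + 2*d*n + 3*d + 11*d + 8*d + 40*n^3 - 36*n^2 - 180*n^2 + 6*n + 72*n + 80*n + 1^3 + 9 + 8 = d^2*(4 - 4*n) + d*(-36*n^2 + 14*n + 22) + 40*n^3 - 216*n^2 + 158*n + 18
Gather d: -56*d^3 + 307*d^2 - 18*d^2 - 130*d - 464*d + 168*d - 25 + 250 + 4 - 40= -56*d^3 + 289*d^2 - 426*d + 189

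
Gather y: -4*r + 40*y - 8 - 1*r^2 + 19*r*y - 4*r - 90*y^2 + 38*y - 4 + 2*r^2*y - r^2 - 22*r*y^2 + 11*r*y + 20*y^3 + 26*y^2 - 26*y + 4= -2*r^2 - 8*r + 20*y^3 + y^2*(-22*r - 64) + y*(2*r^2 + 30*r + 52) - 8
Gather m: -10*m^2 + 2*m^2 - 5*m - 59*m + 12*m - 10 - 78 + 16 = -8*m^2 - 52*m - 72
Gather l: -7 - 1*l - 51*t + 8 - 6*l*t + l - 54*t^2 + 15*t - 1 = -6*l*t - 54*t^2 - 36*t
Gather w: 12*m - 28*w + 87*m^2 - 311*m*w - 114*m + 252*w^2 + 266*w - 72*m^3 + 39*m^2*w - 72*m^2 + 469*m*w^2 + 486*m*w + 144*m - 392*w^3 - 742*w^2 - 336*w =-72*m^3 + 15*m^2 + 42*m - 392*w^3 + w^2*(469*m - 490) + w*(39*m^2 + 175*m - 98)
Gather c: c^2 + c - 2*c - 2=c^2 - c - 2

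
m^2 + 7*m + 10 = (m + 2)*(m + 5)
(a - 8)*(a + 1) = a^2 - 7*a - 8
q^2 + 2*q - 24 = (q - 4)*(q + 6)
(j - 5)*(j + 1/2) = j^2 - 9*j/2 - 5/2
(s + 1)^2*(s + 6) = s^3 + 8*s^2 + 13*s + 6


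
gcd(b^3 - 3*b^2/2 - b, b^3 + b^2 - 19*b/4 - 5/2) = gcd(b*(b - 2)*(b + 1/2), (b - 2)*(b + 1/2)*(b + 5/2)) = b^2 - 3*b/2 - 1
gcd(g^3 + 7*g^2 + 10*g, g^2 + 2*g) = g^2 + 2*g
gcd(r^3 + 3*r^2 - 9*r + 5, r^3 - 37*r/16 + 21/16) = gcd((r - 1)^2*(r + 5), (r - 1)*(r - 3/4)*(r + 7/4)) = r - 1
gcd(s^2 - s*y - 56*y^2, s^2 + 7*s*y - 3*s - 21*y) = s + 7*y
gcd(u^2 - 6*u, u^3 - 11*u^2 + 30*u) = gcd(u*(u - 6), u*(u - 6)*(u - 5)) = u^2 - 6*u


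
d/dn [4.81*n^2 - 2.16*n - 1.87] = 9.62*n - 2.16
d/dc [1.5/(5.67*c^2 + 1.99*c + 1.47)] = (-17.01*c - 2.985)/(5.67*c^2 + 1.99*c + 1.47)^2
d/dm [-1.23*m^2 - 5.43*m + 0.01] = -2.46*m - 5.43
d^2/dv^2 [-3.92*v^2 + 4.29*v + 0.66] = -7.84000000000000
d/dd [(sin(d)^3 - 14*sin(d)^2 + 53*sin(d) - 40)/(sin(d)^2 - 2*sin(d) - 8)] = (sin(d)^4 - 4*sin(d)^3 - 49*sin(d)^2 + 304*sin(d) - 504)*cos(d)/((sin(d) - 4)^2*(sin(d) + 2)^2)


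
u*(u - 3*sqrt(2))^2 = u^3 - 6*sqrt(2)*u^2 + 18*u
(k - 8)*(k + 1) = k^2 - 7*k - 8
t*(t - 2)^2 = t^3 - 4*t^2 + 4*t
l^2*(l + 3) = l^3 + 3*l^2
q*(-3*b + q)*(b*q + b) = -3*b^2*q^2 - 3*b^2*q + b*q^3 + b*q^2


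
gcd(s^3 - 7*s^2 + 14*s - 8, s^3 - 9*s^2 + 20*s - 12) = s^2 - 3*s + 2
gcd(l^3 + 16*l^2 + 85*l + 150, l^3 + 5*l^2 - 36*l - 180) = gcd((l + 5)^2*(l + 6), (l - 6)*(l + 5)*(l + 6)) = l^2 + 11*l + 30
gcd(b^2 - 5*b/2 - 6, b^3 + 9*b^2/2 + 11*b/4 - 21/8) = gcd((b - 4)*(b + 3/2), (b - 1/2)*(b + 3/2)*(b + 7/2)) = b + 3/2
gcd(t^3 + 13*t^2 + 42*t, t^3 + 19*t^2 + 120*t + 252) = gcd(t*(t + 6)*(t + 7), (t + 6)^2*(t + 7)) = t^2 + 13*t + 42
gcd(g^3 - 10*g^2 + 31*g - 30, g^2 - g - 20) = g - 5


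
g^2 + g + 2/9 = (g + 1/3)*(g + 2/3)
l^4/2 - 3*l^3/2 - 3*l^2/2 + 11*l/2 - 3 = (l/2 + 1)*(l - 3)*(l - 1)^2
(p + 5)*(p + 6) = p^2 + 11*p + 30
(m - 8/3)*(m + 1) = m^2 - 5*m/3 - 8/3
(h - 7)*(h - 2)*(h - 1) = h^3 - 10*h^2 + 23*h - 14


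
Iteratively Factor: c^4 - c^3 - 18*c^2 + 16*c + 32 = (c + 4)*(c^3 - 5*c^2 + 2*c + 8) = (c - 4)*(c + 4)*(c^2 - c - 2) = (c - 4)*(c - 2)*(c + 4)*(c + 1)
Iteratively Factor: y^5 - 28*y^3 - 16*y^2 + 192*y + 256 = (y - 4)*(y^4 + 4*y^3 - 12*y^2 - 64*y - 64) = (y - 4)*(y + 2)*(y^3 + 2*y^2 - 16*y - 32) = (y - 4)*(y + 2)*(y + 4)*(y^2 - 2*y - 8) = (y - 4)*(y + 2)^2*(y + 4)*(y - 4)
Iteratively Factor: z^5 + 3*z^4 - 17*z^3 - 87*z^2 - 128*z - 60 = (z + 3)*(z^4 - 17*z^2 - 36*z - 20) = (z + 1)*(z + 3)*(z^3 - z^2 - 16*z - 20) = (z + 1)*(z + 2)*(z + 3)*(z^2 - 3*z - 10) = (z - 5)*(z + 1)*(z + 2)*(z + 3)*(z + 2)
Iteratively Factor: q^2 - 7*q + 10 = (q - 5)*(q - 2)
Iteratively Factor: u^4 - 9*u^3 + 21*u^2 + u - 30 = (u - 5)*(u^3 - 4*u^2 + u + 6) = (u - 5)*(u + 1)*(u^2 - 5*u + 6) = (u - 5)*(u - 3)*(u + 1)*(u - 2)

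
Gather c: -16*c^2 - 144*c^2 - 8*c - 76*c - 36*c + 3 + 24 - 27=-160*c^2 - 120*c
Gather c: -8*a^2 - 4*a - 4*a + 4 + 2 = -8*a^2 - 8*a + 6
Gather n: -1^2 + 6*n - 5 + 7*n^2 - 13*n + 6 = 7*n^2 - 7*n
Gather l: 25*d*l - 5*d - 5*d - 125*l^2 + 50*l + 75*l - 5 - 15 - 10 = -10*d - 125*l^2 + l*(25*d + 125) - 30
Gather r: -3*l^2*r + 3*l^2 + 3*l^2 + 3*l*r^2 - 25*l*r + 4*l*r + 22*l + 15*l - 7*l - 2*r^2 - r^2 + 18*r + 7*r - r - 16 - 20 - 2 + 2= 6*l^2 + 30*l + r^2*(3*l - 3) + r*(-3*l^2 - 21*l + 24) - 36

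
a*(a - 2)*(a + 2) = a^3 - 4*a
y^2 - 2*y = y*(y - 2)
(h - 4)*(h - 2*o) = h^2 - 2*h*o - 4*h + 8*o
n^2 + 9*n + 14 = (n + 2)*(n + 7)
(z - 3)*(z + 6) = z^2 + 3*z - 18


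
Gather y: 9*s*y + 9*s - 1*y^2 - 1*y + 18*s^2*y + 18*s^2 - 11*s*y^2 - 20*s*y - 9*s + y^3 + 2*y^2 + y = 18*s^2 + y^3 + y^2*(1 - 11*s) + y*(18*s^2 - 11*s)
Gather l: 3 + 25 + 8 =36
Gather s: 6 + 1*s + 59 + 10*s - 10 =11*s + 55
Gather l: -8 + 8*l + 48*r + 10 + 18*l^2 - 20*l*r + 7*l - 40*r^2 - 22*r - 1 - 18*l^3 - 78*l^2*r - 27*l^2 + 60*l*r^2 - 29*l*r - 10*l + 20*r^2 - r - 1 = -18*l^3 + l^2*(-78*r - 9) + l*(60*r^2 - 49*r + 5) - 20*r^2 + 25*r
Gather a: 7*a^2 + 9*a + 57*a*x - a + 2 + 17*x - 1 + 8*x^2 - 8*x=7*a^2 + a*(57*x + 8) + 8*x^2 + 9*x + 1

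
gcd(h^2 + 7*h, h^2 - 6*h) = h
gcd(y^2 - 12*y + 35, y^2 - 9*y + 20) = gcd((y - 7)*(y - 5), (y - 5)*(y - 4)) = y - 5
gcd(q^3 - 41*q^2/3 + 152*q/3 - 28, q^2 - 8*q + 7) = q - 7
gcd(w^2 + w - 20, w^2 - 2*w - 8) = w - 4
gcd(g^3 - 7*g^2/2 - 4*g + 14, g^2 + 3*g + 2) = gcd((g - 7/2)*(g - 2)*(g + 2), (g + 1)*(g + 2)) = g + 2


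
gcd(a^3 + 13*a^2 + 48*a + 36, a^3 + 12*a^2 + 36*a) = a^2 + 12*a + 36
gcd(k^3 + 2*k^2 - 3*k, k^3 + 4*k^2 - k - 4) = k - 1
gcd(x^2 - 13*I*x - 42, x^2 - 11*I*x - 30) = x - 6*I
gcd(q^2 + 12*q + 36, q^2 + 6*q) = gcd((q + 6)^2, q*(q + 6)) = q + 6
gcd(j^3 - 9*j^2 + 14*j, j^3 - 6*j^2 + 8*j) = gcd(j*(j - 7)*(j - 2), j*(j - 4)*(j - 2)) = j^2 - 2*j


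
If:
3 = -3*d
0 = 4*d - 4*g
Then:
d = -1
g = -1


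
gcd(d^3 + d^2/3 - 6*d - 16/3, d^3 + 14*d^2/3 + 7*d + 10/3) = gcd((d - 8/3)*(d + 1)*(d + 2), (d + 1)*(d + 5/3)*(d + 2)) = d^2 + 3*d + 2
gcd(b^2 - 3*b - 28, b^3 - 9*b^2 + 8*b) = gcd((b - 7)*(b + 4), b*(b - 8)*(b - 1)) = 1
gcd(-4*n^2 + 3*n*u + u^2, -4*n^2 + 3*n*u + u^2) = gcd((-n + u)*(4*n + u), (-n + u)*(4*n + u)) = -4*n^2 + 3*n*u + u^2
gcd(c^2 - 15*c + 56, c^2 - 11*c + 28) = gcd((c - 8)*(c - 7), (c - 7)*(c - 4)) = c - 7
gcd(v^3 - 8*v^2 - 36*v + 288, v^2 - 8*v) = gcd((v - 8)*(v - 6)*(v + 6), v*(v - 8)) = v - 8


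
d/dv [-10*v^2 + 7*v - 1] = 7 - 20*v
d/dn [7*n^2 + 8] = 14*n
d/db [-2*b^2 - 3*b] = -4*b - 3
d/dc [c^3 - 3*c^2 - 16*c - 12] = 3*c^2 - 6*c - 16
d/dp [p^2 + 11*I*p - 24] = 2*p + 11*I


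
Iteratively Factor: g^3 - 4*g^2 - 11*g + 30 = (g - 2)*(g^2 - 2*g - 15) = (g - 5)*(g - 2)*(g + 3)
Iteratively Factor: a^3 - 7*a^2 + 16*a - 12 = (a - 3)*(a^2 - 4*a + 4) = (a - 3)*(a - 2)*(a - 2)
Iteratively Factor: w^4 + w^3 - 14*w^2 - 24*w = (w + 2)*(w^3 - w^2 - 12*w) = (w + 2)*(w + 3)*(w^2 - 4*w) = (w - 4)*(w + 2)*(w + 3)*(w)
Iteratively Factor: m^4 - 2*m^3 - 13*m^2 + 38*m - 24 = (m + 4)*(m^3 - 6*m^2 + 11*m - 6) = (m - 1)*(m + 4)*(m^2 - 5*m + 6) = (m - 2)*(m - 1)*(m + 4)*(m - 3)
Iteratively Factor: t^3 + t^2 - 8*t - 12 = (t + 2)*(t^2 - t - 6) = (t + 2)^2*(t - 3)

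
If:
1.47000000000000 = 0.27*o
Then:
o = 5.44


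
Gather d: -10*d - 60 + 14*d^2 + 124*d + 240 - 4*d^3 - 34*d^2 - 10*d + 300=-4*d^3 - 20*d^2 + 104*d + 480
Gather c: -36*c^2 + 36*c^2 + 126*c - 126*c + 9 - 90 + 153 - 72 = 0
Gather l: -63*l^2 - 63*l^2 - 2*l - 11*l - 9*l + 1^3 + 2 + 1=-126*l^2 - 22*l + 4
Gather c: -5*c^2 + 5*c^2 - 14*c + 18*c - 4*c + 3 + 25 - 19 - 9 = 0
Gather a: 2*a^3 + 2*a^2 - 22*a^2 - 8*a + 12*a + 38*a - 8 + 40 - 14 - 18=2*a^3 - 20*a^2 + 42*a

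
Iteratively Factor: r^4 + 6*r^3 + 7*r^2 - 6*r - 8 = (r + 2)*(r^3 + 4*r^2 - r - 4) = (r + 1)*(r + 2)*(r^2 + 3*r - 4) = (r + 1)*(r + 2)*(r + 4)*(r - 1)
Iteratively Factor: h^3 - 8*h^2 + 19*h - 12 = (h - 1)*(h^2 - 7*h + 12) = (h - 4)*(h - 1)*(h - 3)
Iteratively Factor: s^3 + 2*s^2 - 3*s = (s)*(s^2 + 2*s - 3) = s*(s - 1)*(s + 3)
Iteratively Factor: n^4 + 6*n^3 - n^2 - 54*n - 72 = (n + 2)*(n^3 + 4*n^2 - 9*n - 36) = (n - 3)*(n + 2)*(n^2 + 7*n + 12) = (n - 3)*(n + 2)*(n + 4)*(n + 3)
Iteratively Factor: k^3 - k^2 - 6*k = (k - 3)*(k^2 + 2*k) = k*(k - 3)*(k + 2)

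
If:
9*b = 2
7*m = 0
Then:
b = 2/9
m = 0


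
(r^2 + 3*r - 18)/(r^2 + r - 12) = (r + 6)/(r + 4)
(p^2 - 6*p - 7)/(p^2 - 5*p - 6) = (p - 7)/(p - 6)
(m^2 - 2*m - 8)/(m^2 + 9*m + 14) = (m - 4)/(m + 7)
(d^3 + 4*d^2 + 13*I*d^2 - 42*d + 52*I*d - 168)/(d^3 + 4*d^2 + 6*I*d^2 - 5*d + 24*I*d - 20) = (d^2 + 13*I*d - 42)/(d^2 + 6*I*d - 5)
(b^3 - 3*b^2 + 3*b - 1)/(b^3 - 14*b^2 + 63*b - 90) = (b^3 - 3*b^2 + 3*b - 1)/(b^3 - 14*b^2 + 63*b - 90)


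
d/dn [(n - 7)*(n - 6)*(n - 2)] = 3*n^2 - 30*n + 68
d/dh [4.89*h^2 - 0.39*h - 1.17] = 9.78*h - 0.39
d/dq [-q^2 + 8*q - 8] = 8 - 2*q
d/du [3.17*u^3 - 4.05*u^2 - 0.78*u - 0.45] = 9.51*u^2 - 8.1*u - 0.78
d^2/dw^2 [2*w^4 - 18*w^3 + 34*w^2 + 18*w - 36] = 24*w^2 - 108*w + 68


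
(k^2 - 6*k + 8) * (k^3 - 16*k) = k^5 - 6*k^4 - 8*k^3 + 96*k^2 - 128*k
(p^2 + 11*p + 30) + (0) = p^2 + 11*p + 30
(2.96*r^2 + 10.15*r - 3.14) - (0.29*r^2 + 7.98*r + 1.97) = 2.67*r^2 + 2.17*r - 5.11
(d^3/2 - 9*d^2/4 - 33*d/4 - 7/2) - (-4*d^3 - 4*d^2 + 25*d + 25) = 9*d^3/2 + 7*d^2/4 - 133*d/4 - 57/2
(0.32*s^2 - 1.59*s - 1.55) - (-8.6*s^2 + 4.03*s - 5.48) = 8.92*s^2 - 5.62*s + 3.93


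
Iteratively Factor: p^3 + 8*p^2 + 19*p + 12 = (p + 3)*(p^2 + 5*p + 4) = (p + 1)*(p + 3)*(p + 4)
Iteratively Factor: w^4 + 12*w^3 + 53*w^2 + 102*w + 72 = (w + 4)*(w^3 + 8*w^2 + 21*w + 18) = (w + 3)*(w + 4)*(w^2 + 5*w + 6) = (w + 2)*(w + 3)*(w + 4)*(w + 3)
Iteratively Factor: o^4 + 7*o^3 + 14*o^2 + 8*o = (o + 1)*(o^3 + 6*o^2 + 8*o) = o*(o + 1)*(o^2 + 6*o + 8) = o*(o + 1)*(o + 2)*(o + 4)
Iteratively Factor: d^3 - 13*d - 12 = (d + 1)*(d^2 - d - 12) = (d - 4)*(d + 1)*(d + 3)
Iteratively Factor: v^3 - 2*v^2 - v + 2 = (v - 1)*(v^2 - v - 2) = (v - 2)*(v - 1)*(v + 1)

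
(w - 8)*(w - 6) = w^2 - 14*w + 48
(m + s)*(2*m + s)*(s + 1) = 2*m^2*s + 2*m^2 + 3*m*s^2 + 3*m*s + s^3 + s^2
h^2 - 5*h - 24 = (h - 8)*(h + 3)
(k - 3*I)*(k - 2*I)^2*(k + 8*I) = k^4 + I*k^3 + 40*k^2 - 116*I*k - 96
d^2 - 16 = (d - 4)*(d + 4)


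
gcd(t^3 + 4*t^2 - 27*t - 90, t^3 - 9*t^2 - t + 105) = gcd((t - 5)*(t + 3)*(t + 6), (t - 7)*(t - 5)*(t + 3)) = t^2 - 2*t - 15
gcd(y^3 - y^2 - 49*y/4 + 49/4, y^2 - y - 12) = 1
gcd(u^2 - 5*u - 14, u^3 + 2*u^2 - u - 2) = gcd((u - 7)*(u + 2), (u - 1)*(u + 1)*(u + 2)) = u + 2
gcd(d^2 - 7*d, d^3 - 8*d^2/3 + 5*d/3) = d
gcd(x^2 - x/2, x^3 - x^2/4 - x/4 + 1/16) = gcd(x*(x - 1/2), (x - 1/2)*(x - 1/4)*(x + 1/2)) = x - 1/2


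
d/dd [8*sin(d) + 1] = 8*cos(d)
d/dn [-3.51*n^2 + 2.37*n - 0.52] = 2.37 - 7.02*n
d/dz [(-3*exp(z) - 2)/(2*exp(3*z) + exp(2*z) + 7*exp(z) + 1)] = ((3*exp(z) + 2)*(6*exp(2*z) + 2*exp(z) + 7) - 6*exp(3*z) - 3*exp(2*z) - 21*exp(z) - 3)*exp(z)/(2*exp(3*z) + exp(2*z) + 7*exp(z) + 1)^2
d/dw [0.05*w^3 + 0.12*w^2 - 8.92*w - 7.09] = 0.15*w^2 + 0.24*w - 8.92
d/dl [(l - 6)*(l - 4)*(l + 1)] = 3*l^2 - 18*l + 14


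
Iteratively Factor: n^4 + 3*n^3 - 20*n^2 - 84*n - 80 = (n + 4)*(n^3 - n^2 - 16*n - 20) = (n - 5)*(n + 4)*(n^2 + 4*n + 4) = (n - 5)*(n + 2)*(n + 4)*(n + 2)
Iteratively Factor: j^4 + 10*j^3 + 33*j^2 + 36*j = (j + 3)*(j^3 + 7*j^2 + 12*j) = j*(j + 3)*(j^2 + 7*j + 12) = j*(j + 3)^2*(j + 4)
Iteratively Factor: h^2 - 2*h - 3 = (h - 3)*(h + 1)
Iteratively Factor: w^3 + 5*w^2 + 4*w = (w + 4)*(w^2 + w) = w*(w + 4)*(w + 1)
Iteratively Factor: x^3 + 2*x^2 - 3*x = (x + 3)*(x^2 - x) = (x - 1)*(x + 3)*(x)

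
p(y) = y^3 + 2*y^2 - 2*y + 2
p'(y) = 3*y^2 + 4*y - 2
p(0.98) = 2.90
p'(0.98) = 4.80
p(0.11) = 1.81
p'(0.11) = -1.52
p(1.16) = 3.93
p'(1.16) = 6.68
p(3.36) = 55.79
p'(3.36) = 45.31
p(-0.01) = 2.02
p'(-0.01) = -2.04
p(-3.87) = -18.27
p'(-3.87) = 27.45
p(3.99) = 89.38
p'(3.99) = 61.72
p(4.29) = 109.18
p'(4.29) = 70.37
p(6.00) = 278.00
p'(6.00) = 130.00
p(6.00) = 278.00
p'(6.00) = 130.00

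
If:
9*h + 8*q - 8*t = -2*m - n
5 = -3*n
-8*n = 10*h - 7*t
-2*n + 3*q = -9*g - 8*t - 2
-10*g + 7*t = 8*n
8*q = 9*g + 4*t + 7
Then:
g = 1703/4359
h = 1703/4359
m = -12897/1453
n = -5/3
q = 2795/4359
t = -5870/4359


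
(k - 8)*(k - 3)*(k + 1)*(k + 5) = k^4 - 5*k^3 - 37*k^2 + 89*k + 120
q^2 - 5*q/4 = q*(q - 5/4)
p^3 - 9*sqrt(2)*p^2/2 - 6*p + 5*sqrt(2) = (p - 5*sqrt(2))*(p - sqrt(2)/2)*(p + sqrt(2))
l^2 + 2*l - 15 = (l - 3)*(l + 5)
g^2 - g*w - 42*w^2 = (g - 7*w)*(g + 6*w)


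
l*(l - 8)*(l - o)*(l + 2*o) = l^4 + l^3*o - 8*l^3 - 2*l^2*o^2 - 8*l^2*o + 16*l*o^2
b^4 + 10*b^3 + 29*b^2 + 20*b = b*(b + 1)*(b + 4)*(b + 5)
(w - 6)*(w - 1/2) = w^2 - 13*w/2 + 3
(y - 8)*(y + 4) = y^2 - 4*y - 32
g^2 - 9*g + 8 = (g - 8)*(g - 1)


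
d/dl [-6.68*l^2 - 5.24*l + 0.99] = -13.36*l - 5.24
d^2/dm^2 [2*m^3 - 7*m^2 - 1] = 12*m - 14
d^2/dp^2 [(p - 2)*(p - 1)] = 2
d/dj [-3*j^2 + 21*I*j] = -6*j + 21*I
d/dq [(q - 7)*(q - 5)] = 2*q - 12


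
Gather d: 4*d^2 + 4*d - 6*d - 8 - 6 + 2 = 4*d^2 - 2*d - 12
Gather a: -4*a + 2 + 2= 4 - 4*a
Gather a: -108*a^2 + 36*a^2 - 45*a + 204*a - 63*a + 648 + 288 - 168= -72*a^2 + 96*a + 768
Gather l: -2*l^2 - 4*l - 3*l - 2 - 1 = -2*l^2 - 7*l - 3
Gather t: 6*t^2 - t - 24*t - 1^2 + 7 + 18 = 6*t^2 - 25*t + 24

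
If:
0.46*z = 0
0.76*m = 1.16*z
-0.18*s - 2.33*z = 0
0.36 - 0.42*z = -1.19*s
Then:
No Solution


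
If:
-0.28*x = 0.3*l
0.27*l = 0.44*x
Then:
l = 0.00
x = 0.00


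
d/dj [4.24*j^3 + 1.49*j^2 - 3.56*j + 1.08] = 12.72*j^2 + 2.98*j - 3.56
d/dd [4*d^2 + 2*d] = 8*d + 2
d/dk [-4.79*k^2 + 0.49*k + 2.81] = 0.49 - 9.58*k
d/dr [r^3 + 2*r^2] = r*(3*r + 4)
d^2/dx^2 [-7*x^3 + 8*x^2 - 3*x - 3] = 16 - 42*x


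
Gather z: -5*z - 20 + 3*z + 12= -2*z - 8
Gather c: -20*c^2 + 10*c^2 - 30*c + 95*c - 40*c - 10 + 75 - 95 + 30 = -10*c^2 + 25*c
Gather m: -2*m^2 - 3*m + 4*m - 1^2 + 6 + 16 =-2*m^2 + m + 21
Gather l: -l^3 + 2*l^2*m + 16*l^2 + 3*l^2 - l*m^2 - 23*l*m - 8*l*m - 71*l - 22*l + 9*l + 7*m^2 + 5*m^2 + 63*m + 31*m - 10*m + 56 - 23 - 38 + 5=-l^3 + l^2*(2*m + 19) + l*(-m^2 - 31*m - 84) + 12*m^2 + 84*m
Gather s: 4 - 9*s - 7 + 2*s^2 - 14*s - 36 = 2*s^2 - 23*s - 39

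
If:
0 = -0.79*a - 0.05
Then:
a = -0.06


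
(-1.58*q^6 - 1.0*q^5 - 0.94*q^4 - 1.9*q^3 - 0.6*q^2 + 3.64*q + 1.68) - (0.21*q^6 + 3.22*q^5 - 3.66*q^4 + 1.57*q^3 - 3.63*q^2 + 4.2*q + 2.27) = -1.79*q^6 - 4.22*q^5 + 2.72*q^4 - 3.47*q^3 + 3.03*q^2 - 0.56*q - 0.59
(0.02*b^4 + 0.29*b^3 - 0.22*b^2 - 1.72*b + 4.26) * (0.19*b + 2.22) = 0.0038*b^5 + 0.0995*b^4 + 0.602*b^3 - 0.8152*b^2 - 3.009*b + 9.4572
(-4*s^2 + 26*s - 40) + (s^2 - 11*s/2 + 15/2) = -3*s^2 + 41*s/2 - 65/2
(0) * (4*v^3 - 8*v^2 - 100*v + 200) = 0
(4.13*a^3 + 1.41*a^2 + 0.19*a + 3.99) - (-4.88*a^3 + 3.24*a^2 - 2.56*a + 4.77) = 9.01*a^3 - 1.83*a^2 + 2.75*a - 0.779999999999999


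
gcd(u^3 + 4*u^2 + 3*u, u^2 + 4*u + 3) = u^2 + 4*u + 3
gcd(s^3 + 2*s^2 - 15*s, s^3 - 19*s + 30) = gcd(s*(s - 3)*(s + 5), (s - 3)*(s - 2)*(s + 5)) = s^2 + 2*s - 15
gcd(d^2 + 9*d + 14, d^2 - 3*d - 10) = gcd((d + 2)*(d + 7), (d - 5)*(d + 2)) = d + 2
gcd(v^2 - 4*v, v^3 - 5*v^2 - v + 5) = 1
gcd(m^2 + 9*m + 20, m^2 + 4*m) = m + 4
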